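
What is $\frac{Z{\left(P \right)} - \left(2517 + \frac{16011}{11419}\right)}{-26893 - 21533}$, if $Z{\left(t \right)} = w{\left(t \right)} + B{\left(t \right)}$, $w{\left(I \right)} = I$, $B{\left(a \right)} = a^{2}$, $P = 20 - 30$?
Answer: $\frac{4621654}{92162749} \approx 0.050147$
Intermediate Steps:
$P = -10$ ($P = 20 - 30 = -10$)
$Z{\left(t \right)} = t + t^{2}$
$\frac{Z{\left(P \right)} - \left(2517 + \frac{16011}{11419}\right)}{-26893 - 21533} = \frac{- 10 \left(1 - 10\right) - \left(2517 + \frac{16011}{11419}\right)}{-26893 - 21533} = \frac{\left(-10\right) \left(-9\right) + \left(\left(\left(-16011\right) \frac{1}{11419} + 1687\right) - 4204\right)}{-48426} = \left(90 + \left(\left(- \frac{16011}{11419} + 1687\right) - 4204\right)\right) \left(- \frac{1}{48426}\right) = \left(90 + \left(\frac{19247842}{11419} - 4204\right)\right) \left(- \frac{1}{48426}\right) = \left(90 - \frac{28757634}{11419}\right) \left(- \frac{1}{48426}\right) = \left(- \frac{27729924}{11419}\right) \left(- \frac{1}{48426}\right) = \frac{4621654}{92162749}$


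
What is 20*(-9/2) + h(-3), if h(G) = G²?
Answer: -81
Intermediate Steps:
20*(-9/2) + h(-3) = 20*(-9/2) + (-3)² = 20*(-9*½) + 9 = 20*(-9/2) + 9 = -90 + 9 = -81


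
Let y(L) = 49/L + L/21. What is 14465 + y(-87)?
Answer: 8806319/609 ≈ 14460.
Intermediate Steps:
y(L) = 49/L + L/21 (y(L) = 49/L + L*(1/21) = 49/L + L/21)
14465 + y(-87) = 14465 + (49/(-87) + (1/21)*(-87)) = 14465 + (49*(-1/87) - 29/7) = 14465 + (-49/87 - 29/7) = 14465 - 2866/609 = 8806319/609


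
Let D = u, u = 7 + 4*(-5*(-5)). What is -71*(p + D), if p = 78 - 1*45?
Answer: -9940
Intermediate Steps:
u = 107 (u = 7 + 4*25 = 7 + 100 = 107)
D = 107
p = 33 (p = 78 - 45 = 33)
-71*(p + D) = -71*(33 + 107) = -71*140 = -9940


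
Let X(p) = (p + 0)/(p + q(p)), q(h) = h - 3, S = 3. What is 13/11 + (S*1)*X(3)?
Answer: 46/11 ≈ 4.1818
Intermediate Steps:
q(h) = -3 + h
X(p) = p/(-3 + 2*p) (X(p) = (p + 0)/(p + (-3 + p)) = p/(-3 + 2*p))
13/11 + (S*1)*X(3) = 13/11 + (3*1)*(3/(-3 + 2*3)) = 13*(1/11) + 3*(3/(-3 + 6)) = 13/11 + 3*(3/3) = 13/11 + 3*(3*(⅓)) = 13/11 + 3*1 = 13/11 + 3 = 46/11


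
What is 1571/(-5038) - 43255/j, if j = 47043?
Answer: -291823243/237002634 ≈ -1.2313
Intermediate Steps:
1571/(-5038) - 43255/j = 1571/(-5038) - 43255/47043 = 1571*(-1/5038) - 43255*1/47043 = -1571/5038 - 43255/47043 = -291823243/237002634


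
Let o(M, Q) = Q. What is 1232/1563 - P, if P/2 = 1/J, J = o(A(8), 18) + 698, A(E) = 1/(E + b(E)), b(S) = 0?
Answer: 439493/559554 ≈ 0.78543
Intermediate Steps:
A(E) = 1/E (A(E) = 1/(E + 0) = 1/E)
J = 716 (J = 18 + 698 = 716)
P = 1/358 (P = 2/716 = 2*(1/716) = 1/358 ≈ 0.0027933)
1232/1563 - P = 1232/1563 - 1*1/358 = 1232*(1/1563) - 1/358 = 1232/1563 - 1/358 = 439493/559554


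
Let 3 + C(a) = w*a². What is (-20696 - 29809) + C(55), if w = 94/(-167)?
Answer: -8719186/167 ≈ -52211.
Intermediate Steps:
w = -94/167 (w = 94*(-1/167) = -94/167 ≈ -0.56287)
C(a) = -3 - 94*a²/167
(-20696 - 29809) + C(55) = (-20696 - 29809) + (-3 - 94/167*55²) = -50505 + (-3 - 94/167*3025) = -50505 + (-3 - 284350/167) = -50505 - 284851/167 = -8719186/167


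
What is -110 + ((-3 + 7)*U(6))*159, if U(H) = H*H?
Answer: 22786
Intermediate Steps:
U(H) = H²
-110 + ((-3 + 7)*U(6))*159 = -110 + ((-3 + 7)*6²)*159 = -110 + (4*36)*159 = -110 + 144*159 = -110 + 22896 = 22786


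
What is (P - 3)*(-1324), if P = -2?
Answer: 6620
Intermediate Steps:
(P - 3)*(-1324) = (-2 - 3)*(-1324) = -5*(-1324) = 6620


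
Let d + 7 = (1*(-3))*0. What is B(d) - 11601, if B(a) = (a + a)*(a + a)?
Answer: -11405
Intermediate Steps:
d = -7 (d = -7 + (1*(-3))*0 = -7 - 3*0 = -7 + 0 = -7)
B(a) = 4*a**2 (B(a) = (2*a)*(2*a) = 4*a**2)
B(d) - 11601 = 4*(-7)**2 - 11601 = 4*49 - 11601 = 196 - 11601 = -11405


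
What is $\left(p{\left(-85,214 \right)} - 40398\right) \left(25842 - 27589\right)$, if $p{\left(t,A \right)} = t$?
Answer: $70723801$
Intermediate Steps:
$\left(p{\left(-85,214 \right)} - 40398\right) \left(25842 - 27589\right) = \left(-85 - 40398\right) \left(25842 - 27589\right) = \left(-40483\right) \left(-1747\right) = 70723801$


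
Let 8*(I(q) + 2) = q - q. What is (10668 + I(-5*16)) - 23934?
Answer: -13268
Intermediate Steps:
I(q) = -2 (I(q) = -2 + (q - q)/8 = -2 + (1/8)*0 = -2 + 0 = -2)
(10668 + I(-5*16)) - 23934 = (10668 - 2) - 23934 = 10666 - 23934 = -13268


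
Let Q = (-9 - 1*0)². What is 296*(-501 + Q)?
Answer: -124320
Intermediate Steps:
Q = 81 (Q = (-9 + 0)² = (-9)² = 81)
296*(-501 + Q) = 296*(-501 + 81) = 296*(-420) = -124320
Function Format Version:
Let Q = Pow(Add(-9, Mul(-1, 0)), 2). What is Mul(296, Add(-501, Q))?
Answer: -124320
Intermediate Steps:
Q = 81 (Q = Pow(Add(-9, 0), 2) = Pow(-9, 2) = 81)
Mul(296, Add(-501, Q)) = Mul(296, Add(-501, 81)) = Mul(296, -420) = -124320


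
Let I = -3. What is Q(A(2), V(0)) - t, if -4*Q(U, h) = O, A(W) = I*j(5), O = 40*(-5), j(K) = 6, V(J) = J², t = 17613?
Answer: -17563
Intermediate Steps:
O = -200
A(W) = -18 (A(W) = -3*6 = -18)
Q(U, h) = 50 (Q(U, h) = -¼*(-200) = 50)
Q(A(2), V(0)) - t = 50 - 1*17613 = 50 - 17613 = -17563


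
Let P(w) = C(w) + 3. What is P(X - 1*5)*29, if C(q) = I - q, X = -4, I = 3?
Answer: 435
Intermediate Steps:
C(q) = 3 - q
P(w) = 6 - w (P(w) = (3 - w) + 3 = 6 - w)
P(X - 1*5)*29 = (6 - (-4 - 1*5))*29 = (6 - (-4 - 5))*29 = (6 - 1*(-9))*29 = (6 + 9)*29 = 15*29 = 435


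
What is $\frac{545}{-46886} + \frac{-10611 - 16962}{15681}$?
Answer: $- \frac{433777941}{245073122} \approx -1.77$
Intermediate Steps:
$\frac{545}{-46886} + \frac{-10611 - 16962}{15681} = 545 \left(- \frac{1}{46886}\right) + \left(-10611 - 16962\right) \frac{1}{15681} = - \frac{545}{46886} - \frac{9191}{5227} = - \frac{433777941}{245073122}$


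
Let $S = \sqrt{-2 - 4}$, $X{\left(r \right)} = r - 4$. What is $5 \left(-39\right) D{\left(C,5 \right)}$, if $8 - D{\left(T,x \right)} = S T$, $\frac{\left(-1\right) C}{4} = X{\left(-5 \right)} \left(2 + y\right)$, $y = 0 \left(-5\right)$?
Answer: $-1560 + 14040 i \sqrt{6} \approx -1560.0 + 34391.0 i$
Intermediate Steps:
$X{\left(r \right)} = -4 + r$ ($X{\left(r \right)} = r - 4 = -4 + r$)
$y = 0$
$C = 72$ ($C = - 4 \left(-4 - 5\right) \left(2 + 0\right) = - 4 \left(\left(-9\right) 2\right) = \left(-4\right) \left(-18\right) = 72$)
$S = i \sqrt{6}$ ($S = \sqrt{-6} = i \sqrt{6} \approx 2.4495 i$)
$D{\left(T,x \right)} = 8 - i T \sqrt{6}$ ($D{\left(T,x \right)} = 8 - i \sqrt{6} T = 8 - i T \sqrt{6}$)
$5 \left(-39\right) D{\left(C,5 \right)} = 5 \left(-39\right) \left(8 - i 72 \sqrt{6}\right) = - 195 \left(8 - 72 i \sqrt{6}\right) = -1560 + 14040 i \sqrt{6}$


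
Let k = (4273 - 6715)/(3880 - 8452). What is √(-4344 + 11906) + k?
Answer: 407/762 + √7562 ≈ 87.494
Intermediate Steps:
k = 407/762 (k = -2442/(-4572) = -2442*(-1/4572) = 407/762 ≈ 0.53412)
√(-4344 + 11906) + k = √(-4344 + 11906) + 407/762 = √7562 + 407/762 = 407/762 + √7562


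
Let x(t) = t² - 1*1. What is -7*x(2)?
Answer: -21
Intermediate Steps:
x(t) = -1 + t² (x(t) = t² - 1 = -1 + t²)
-7*x(2) = -7*(-1 + 2²) = -7*(-1 + 4) = -7*3 = -21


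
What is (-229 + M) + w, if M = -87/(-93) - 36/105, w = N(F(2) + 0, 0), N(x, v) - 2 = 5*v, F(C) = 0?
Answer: -245652/1085 ≈ -226.41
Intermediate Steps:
N(x, v) = 2 + 5*v
w = 2 (w = 2 + 5*0 = 2 + 0 = 2)
M = 643/1085 (M = -87*(-1/93) - 36*1/105 = 29/31 - 12/35 = 643/1085 ≈ 0.59263)
(-229 + M) + w = (-229 + 643/1085) + 2 = -247822/1085 + 2 = -245652/1085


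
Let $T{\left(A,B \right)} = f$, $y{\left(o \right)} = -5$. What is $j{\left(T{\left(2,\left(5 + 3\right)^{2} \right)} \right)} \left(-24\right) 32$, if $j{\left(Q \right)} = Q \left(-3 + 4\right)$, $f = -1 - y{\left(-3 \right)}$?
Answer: $-3072$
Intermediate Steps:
$f = 4$ ($f = -1 - -5 = -1 + 5 = 4$)
$T{\left(A,B \right)} = 4$
$j{\left(Q \right)} = Q$ ($j{\left(Q \right)} = Q 1 = Q$)
$j{\left(T{\left(2,\left(5 + 3\right)^{2} \right)} \right)} \left(-24\right) 32 = 4 \left(-24\right) 32 = \left(-96\right) 32 = -3072$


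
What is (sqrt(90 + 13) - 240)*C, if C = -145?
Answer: 34800 - 145*sqrt(103) ≈ 33328.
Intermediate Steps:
(sqrt(90 + 13) - 240)*C = (sqrt(90 + 13) - 240)*(-145) = (sqrt(103) - 240)*(-145) = (-240 + sqrt(103))*(-145) = 34800 - 145*sqrt(103)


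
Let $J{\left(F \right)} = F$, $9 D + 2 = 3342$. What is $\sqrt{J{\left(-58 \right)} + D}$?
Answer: $\frac{\sqrt{2818}}{3} \approx 17.695$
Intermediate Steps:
$D = \frac{3340}{9}$ ($D = - \frac{2}{9} + \frac{1}{9} \cdot 3342 = - \frac{2}{9} + \frac{1114}{3} = \frac{3340}{9} \approx 371.11$)
$\sqrt{J{\left(-58 \right)} + D} = \sqrt{-58 + \frac{3340}{9}} = \sqrt{\frac{2818}{9}} = \frac{\sqrt{2818}}{3}$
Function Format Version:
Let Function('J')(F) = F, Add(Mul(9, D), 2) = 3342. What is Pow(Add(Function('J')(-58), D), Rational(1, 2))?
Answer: Mul(Rational(1, 3), Pow(2818, Rational(1, 2))) ≈ 17.695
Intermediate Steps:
D = Rational(3340, 9) (D = Add(Rational(-2, 9), Mul(Rational(1, 9), 3342)) = Add(Rational(-2, 9), Rational(1114, 3)) = Rational(3340, 9) ≈ 371.11)
Pow(Add(Function('J')(-58), D), Rational(1, 2)) = Pow(Add(-58, Rational(3340, 9)), Rational(1, 2)) = Pow(Rational(2818, 9), Rational(1, 2)) = Mul(Rational(1, 3), Pow(2818, Rational(1, 2)))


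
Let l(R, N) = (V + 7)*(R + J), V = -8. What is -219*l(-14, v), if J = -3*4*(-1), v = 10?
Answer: -438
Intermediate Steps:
J = 12 (J = -12*(-1) = 12)
l(R, N) = -12 - R (l(R, N) = (-8 + 7)*(R + 12) = -(12 + R) = -12 - R)
-219*l(-14, v) = -219*(-12 - 1*(-14)) = -219*(-12 + 14) = -219*2 = -438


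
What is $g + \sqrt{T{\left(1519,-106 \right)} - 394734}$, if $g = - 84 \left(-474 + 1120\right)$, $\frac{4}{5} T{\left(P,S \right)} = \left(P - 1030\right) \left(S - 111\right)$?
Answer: $-54264 + \frac{3 i \sqrt{234389}}{2} \approx -54264.0 + 726.21 i$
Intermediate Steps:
$T{\left(P,S \right)} = \frac{5 \left(-1030 + P\right) \left(-111 + S\right)}{4}$ ($T{\left(P,S \right)} = \frac{5 \left(P - 1030\right) \left(S - 111\right)}{4} = \frac{5 \left(-1030 + P\right) \left(-111 + S\right)}{4}$)
$g = -54264$ ($g = \left(-84\right) 646 = -54264$)
$g + \sqrt{T{\left(1519,-106 \right)} - 394734} = -54264 + \sqrt{\left(\frac{285825}{2} - -136475 - \frac{843045}{4} + \frac{5}{4} \cdot 1519 \left(-106\right)\right) - 394734} = -54264 + \sqrt{\left(\frac{285825}{2} + 136475 - \frac{843045}{4} - \frac{402535}{2}\right) - 394734} = -54264 + \sqrt{- \frac{530565}{4} - 394734} = -54264 + \sqrt{- \frac{2109501}{4}} = -54264 + \frac{3 i \sqrt{234389}}{2}$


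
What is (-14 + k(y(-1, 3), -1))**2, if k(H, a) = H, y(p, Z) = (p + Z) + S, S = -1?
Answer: 169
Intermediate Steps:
y(p, Z) = -1 + Z + p (y(p, Z) = (p + Z) - 1 = (Z + p) - 1 = -1 + Z + p)
(-14 + k(y(-1, 3), -1))**2 = (-14 + (-1 + 3 - 1))**2 = (-14 + 1)**2 = (-13)**2 = 169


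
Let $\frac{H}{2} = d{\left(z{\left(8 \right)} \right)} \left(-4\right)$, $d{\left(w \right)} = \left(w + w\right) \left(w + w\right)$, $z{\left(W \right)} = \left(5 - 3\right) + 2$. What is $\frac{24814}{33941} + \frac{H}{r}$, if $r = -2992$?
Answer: $\frac{5726330}{6346967} \approx 0.90222$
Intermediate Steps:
$z{\left(W \right)} = 4$ ($z{\left(W \right)} = 2 + 2 = 4$)
$d{\left(w \right)} = 4 w^{2}$ ($d{\left(w \right)} = 2 w 2 w = 4 w^{2}$)
$H = -512$ ($H = 2 \cdot 4 \cdot 4^{2} \left(-4\right) = 2 \cdot 4 \cdot 16 \left(-4\right) = 2 \cdot 64 \left(-4\right) = 2 \left(-256\right) = -512$)
$\frac{24814}{33941} + \frac{H}{r} = \frac{24814}{33941} - \frac{512}{-2992} = 24814 \cdot \frac{1}{33941} - - \frac{32}{187} = \frac{24814}{33941} + \frac{32}{187} = \frac{5726330}{6346967}$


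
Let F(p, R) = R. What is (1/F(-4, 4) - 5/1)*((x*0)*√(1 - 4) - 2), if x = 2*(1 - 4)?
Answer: 19/2 ≈ 9.5000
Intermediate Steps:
x = -6 (x = 2*(-3) = -6)
(1/F(-4, 4) - 5/1)*((x*0)*√(1 - 4) - 2) = (1/4 - 5/1)*((-6*0)*√(1 - 4) - 2) = (1*(¼) - 5*1)*(0*√(-3) - 2) = (¼ - 5)*(0*(I*√3) - 2) = -19*(0 - 2)/4 = -19/4*(-2) = 19/2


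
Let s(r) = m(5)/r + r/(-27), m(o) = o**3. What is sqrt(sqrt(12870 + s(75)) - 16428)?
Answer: sqrt(-147852 + 6*sqrt(28955))/3 ≈ 127.73*I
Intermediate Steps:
s(r) = 125/r - r/27 (s(r) = 5**3/r + r/(-27) = 125/r + r*(-1/27) = 125/r - r/27)
sqrt(sqrt(12870 + s(75)) - 16428) = sqrt(sqrt(12870 + (125/75 - 1/27*75)) - 16428) = sqrt(sqrt(12870 + (125*(1/75) - 25/9)) - 16428) = sqrt(sqrt(12870 + (5/3 - 25/9)) - 16428) = sqrt(sqrt(12870 - 10/9) - 16428) = sqrt(sqrt(115820/9) - 16428) = sqrt(2*sqrt(28955)/3 - 16428) = sqrt(-16428 + 2*sqrt(28955)/3)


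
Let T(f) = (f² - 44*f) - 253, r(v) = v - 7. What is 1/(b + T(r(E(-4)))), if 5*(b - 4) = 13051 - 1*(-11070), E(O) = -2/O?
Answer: 20/98069 ≈ 0.00020394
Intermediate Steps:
r(v) = -7 + v
T(f) = -253 + f² - 44*f
b = 24141/5 (b = 4 + (13051 - 1*(-11070))/5 = 4 + (13051 + 11070)/5 = 4 + (⅕)*24121 = 4 + 24121/5 = 24141/5 ≈ 4828.2)
1/(b + T(r(E(-4)))) = 1/(24141/5 + (-253 + (-7 - 2/(-4))² - 44*(-7 - 2/(-4)))) = 1/(24141/5 + (-253 + (-7 - 2*(-¼))² - 44*(-7 - 2*(-¼)))) = 1/(24141/5 + (-253 + (-7 + ½)² - 44*(-7 + ½))) = 1/(24141/5 + (-253 + (-13/2)² - 44*(-13/2))) = 1/(24141/5 + (-253 + 169/4 + 286)) = 1/(24141/5 + 301/4) = 1/(98069/20) = 20/98069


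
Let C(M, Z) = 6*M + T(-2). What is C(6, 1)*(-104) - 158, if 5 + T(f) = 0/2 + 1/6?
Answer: -10198/3 ≈ -3399.3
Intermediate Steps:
T(f) = -29/6 (T(f) = -5 + (0/2 + 1/6) = -5 + (0*(½) + 1*(⅙)) = -5 + (0 + ⅙) = -5 + ⅙ = -29/6)
C(M, Z) = -29/6 + 6*M (C(M, Z) = 6*M - 29/6 = -29/6 + 6*M)
C(6, 1)*(-104) - 158 = (-29/6 + 6*6)*(-104) - 158 = (-29/6 + 36)*(-104) - 158 = (187/6)*(-104) - 158 = -9724/3 - 158 = -10198/3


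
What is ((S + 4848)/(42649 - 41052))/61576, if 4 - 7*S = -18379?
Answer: 52319/688358104 ≈ 7.6005e-5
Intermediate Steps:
S = 18383/7 (S = 4/7 - 1/7*(-18379) = 4/7 + 18379/7 = 18383/7 ≈ 2626.1)
((S + 4848)/(42649 - 41052))/61576 = ((18383/7 + 4848)/(42649 - 41052))/61576 = ((52319/7)/1597)*(1/61576) = ((52319/7)*(1/1597))*(1/61576) = (52319/11179)*(1/61576) = 52319/688358104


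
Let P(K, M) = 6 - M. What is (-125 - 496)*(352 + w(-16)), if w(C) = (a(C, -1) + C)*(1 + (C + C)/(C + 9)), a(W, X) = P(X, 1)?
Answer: -1263735/7 ≈ -1.8053e+5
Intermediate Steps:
a(W, X) = 5 (a(W, X) = 6 - 1*1 = 6 - 1 = 5)
w(C) = (1 + 2*C/(9 + C))*(5 + C) (w(C) = (5 + C)*(1 + (C + C)/(C + 9)) = (5 + C)*(1 + (2*C)/(9 + C)) = (5 + C)*(1 + 2*C/(9 + C)) = (1 + 2*C/(9 + C))*(5 + C))
(-125 - 496)*(352 + w(-16)) = (-125 - 496)*(352 + 3*(15 + (-16)**2 + 8*(-16))/(9 - 16)) = -621*(352 + 3*(15 + 256 - 128)/(-7)) = -621*(352 + 3*(-1/7)*143) = -621*(352 - 429/7) = -621*2035/7 = -1263735/7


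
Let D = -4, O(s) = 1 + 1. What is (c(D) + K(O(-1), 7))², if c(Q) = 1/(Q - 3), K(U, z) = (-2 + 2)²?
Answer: 1/49 ≈ 0.020408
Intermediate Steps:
O(s) = 2
K(U, z) = 0 (K(U, z) = 0² = 0)
c(Q) = 1/(-3 + Q)
(c(D) + K(O(-1), 7))² = (1/(-3 - 4) + 0)² = (1/(-7) + 0)² = (-⅐ + 0)² = (-⅐)² = 1/49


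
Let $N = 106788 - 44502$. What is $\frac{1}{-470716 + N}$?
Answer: $- \frac{1}{408430} \approx -2.4484 \cdot 10^{-6}$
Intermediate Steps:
$N = 62286$ ($N = 106788 - 44502 = 62286$)
$\frac{1}{-470716 + N} = \frac{1}{-470716 + 62286} = \frac{1}{-408430} = - \frac{1}{408430}$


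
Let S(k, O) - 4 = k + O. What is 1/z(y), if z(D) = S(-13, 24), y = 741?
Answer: 1/15 ≈ 0.066667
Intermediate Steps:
S(k, O) = 4 + O + k (S(k, O) = 4 + (k + O) = 4 + (O + k) = 4 + O + k)
z(D) = 15 (z(D) = 4 + 24 - 13 = 15)
1/z(y) = 1/15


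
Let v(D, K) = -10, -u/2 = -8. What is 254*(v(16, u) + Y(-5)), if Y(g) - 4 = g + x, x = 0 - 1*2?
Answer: -3302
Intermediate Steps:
u = 16 (u = -2*(-8) = 16)
x = -2 (x = 0 - 2 = -2)
Y(g) = 2 + g (Y(g) = 4 + (g - 2) = 4 + (-2 + g) = 2 + g)
254*(v(16, u) + Y(-5)) = 254*(-10 + (2 - 5)) = 254*(-10 - 3) = 254*(-13) = -3302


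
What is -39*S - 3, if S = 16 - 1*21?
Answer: 192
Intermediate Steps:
S = -5 (S = 16 - 21 = -5)
-39*S - 3 = -39*(-5) - 3 = 195 - 3 = 192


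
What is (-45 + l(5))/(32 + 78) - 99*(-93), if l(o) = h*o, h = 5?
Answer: 101275/11 ≈ 9206.8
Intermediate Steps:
l(o) = 5*o
(-45 + l(5))/(32 + 78) - 99*(-93) = (-45 + 5*5)/(32 + 78) - 99*(-93) = (-45 + 25)/110 + 9207 = -20*1/110 + 9207 = -2/11 + 9207 = 101275/11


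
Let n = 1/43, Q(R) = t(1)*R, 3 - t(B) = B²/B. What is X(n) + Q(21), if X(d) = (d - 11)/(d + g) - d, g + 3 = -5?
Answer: 639411/14749 ≈ 43.353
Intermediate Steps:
t(B) = 3 - B (t(B) = 3 - B²/B = 3 - B)
Q(R) = 2*R (Q(R) = (3 - 1*1)*R = (3 - 1)*R = 2*R)
g = -8 (g = -3 - 5 = -8)
n = 1/43 ≈ 0.023256
X(d) = -d + (-11 + d)/(-8 + d) (X(d) = (d - 11)/(d - 8) - d = (-11 + d)/(-8 + d) - d = -d + (-11 + d)/(-8 + d))
X(n) + Q(21) = (-11 - (1/43)² + 9*(1/43))/(-8 + 1/43) + 2*21 = (-11 - 1*1/1849 + 9/43)/(-343/43) + 42 = -43*(-11 - 1/1849 + 9/43)/343 + 42 = -43/343*(-19953/1849) + 42 = 19953/14749 + 42 = 639411/14749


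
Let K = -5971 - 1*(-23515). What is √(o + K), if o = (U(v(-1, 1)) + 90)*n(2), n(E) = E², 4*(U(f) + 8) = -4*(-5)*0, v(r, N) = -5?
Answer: 4*√1117 ≈ 133.69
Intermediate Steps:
K = 17544 (K = -5971 + 23515 = 17544)
U(f) = -8 (U(f) = -8 + (-4*(-5)*0)/4 = -8 + (20*0)/4 = -8 + (¼)*0 = -8 + 0 = -8)
o = 328 (o = (-8 + 90)*2² = 82*4 = 328)
√(o + K) = √(328 + 17544) = √17872 = 4*√1117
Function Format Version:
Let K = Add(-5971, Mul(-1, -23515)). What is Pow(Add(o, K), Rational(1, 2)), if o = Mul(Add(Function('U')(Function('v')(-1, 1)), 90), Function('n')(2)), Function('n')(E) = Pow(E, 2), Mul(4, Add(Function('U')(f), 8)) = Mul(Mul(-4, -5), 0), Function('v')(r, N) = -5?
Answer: Mul(4, Pow(1117, Rational(1, 2))) ≈ 133.69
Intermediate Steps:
K = 17544 (K = Add(-5971, 23515) = 17544)
Function('U')(f) = -8 (Function('U')(f) = Add(-8, Mul(Rational(1, 4), Mul(Mul(-4, -5), 0))) = Add(-8, Mul(Rational(1, 4), Mul(20, 0))) = Add(-8, Mul(Rational(1, 4), 0)) = Add(-8, 0) = -8)
o = 328 (o = Mul(Add(-8, 90), Pow(2, 2)) = Mul(82, 4) = 328)
Pow(Add(o, K), Rational(1, 2)) = Pow(Add(328, 17544), Rational(1, 2)) = Pow(17872, Rational(1, 2)) = Mul(4, Pow(1117, Rational(1, 2)))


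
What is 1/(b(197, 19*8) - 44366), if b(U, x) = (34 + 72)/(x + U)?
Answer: -349/15483628 ≈ -2.2540e-5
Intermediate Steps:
b(U, x) = 106/(U + x)
1/(b(197, 19*8) - 44366) = 1/(106/(197 + 19*8) - 44366) = 1/(106/(197 + 152) - 44366) = 1/(106/349 - 44366) = 1/(-15483628/349) = -349/15483628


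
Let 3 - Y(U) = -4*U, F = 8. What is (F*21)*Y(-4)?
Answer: -2184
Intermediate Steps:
Y(U) = 3 + 4*U (Y(U) = 3 - (-4)*U = 3 + 4*U)
(F*21)*Y(-4) = (8*21)*(3 + 4*(-4)) = 168*(3 - 16) = 168*(-13) = -2184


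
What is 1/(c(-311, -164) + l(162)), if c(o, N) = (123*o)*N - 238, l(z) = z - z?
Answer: 1/6273254 ≈ 1.5941e-7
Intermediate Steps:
l(z) = 0
c(o, N) = -238 + 123*N*o (c(o, N) = 123*N*o - 238 = -238 + 123*N*o)
1/(c(-311, -164) + l(162)) = 1/((-238 + 123*(-164)*(-311)) + 0) = 1/((-238 + 6273492) + 0) = 1/(6273254 + 0) = 1/6273254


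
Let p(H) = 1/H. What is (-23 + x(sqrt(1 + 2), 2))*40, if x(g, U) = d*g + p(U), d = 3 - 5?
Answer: -900 - 80*sqrt(3) ≈ -1038.6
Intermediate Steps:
d = -2
x(g, U) = 1/U - 2*g (x(g, U) = -2*g + 1/U = 1/U - 2*g)
(-23 + x(sqrt(1 + 2), 2))*40 = (-23 + (1/2 - 2*sqrt(1 + 2)))*40 = (-23 + (1/2 - 2*sqrt(3)))*40 = (-45/2 - 2*sqrt(3))*40 = -900 - 80*sqrt(3)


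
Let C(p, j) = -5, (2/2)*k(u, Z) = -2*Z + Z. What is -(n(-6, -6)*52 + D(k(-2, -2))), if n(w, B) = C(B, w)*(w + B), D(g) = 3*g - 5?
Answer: -3121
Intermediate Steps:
k(u, Z) = -Z (k(u, Z) = -2*Z + Z = -Z)
D(g) = -5 + 3*g
n(w, B) = -5*B - 5*w (n(w, B) = -5*(w + B) = -5*(B + w) = -5*B - 5*w)
-(n(-6, -6)*52 + D(k(-2, -2))) = -((-5*(-6) - 5*(-6))*52 + (-5 + 3*(-1*(-2)))) = -((30 + 30)*52 + (-5 + 3*2)) = -(60*52 + (-5 + 6)) = -(3120 + 1) = -1*3121 = -3121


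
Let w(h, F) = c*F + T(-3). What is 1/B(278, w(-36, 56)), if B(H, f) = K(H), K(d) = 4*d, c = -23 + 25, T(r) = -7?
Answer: 1/1112 ≈ 0.00089928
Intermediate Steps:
c = 2
w(h, F) = -7 + 2*F (w(h, F) = 2*F - 7 = -7 + 2*F)
B(H, f) = 4*H
1/B(278, w(-36, 56)) = 1/(4*278) = 1/1112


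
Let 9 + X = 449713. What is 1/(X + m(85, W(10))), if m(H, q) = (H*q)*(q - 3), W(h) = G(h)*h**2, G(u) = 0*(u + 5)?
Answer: 1/449704 ≈ 2.2237e-6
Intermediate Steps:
X = 449704 (X = -9 + 449713 = 449704)
G(u) = 0 (G(u) = 0*(5 + u) = 0)
W(h) = 0 (W(h) = 0*h**2 = 0)
m(H, q) = H*q*(-3 + q) (m(H, q) = (H*q)*(-3 + q) = H*q*(-3 + q))
1/(X + m(85, W(10))) = 1/(449704 + 85*0*(-3 + 0)) = 1/(449704 + 85*0*(-3)) = 1/(449704 + 0) = 1/449704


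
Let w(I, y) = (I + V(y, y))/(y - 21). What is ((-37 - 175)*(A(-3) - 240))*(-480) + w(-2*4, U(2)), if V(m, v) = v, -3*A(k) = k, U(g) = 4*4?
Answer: -121603208/5 ≈ -2.4321e+7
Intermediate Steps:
U(g) = 16
A(k) = -k/3
w(I, y) = (I + y)/(-21 + y) (w(I, y) = (I + y)/(y - 21) = (I + y)/(-21 + y))
((-37 - 175)*(A(-3) - 240))*(-480) + w(-2*4, U(2)) = ((-37 - 175)*(-1/3*(-3) - 240))*(-480) + (-2*4 + 16)/(-21 + 16) = -212*(1 - 240)*(-480) + (-8 + 16)/(-5) = -212*(-239)*(-480) - 1/5*8 = 50668*(-480) - 8/5 = -24320640 - 8/5 = -121603208/5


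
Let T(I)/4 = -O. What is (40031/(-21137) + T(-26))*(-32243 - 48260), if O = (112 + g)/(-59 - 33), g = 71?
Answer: -10316137438/21137 ≈ -4.8806e+5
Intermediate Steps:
O = -183/92 (O = (112 + 71)/(-59 - 33) = 183/(-92) = 183*(-1/92) = -183/92 ≈ -1.9891)
T(I) = 183/23 (T(I) = 4*(-1*(-183/92)) = 4*(183/92) = 183/23)
(40031/(-21137) + T(-26))*(-32243 - 48260) = (40031/(-21137) + 183/23)*(-32243 - 48260) = (40031*(-1/21137) + 183/23)*(-80503) = (-40031/21137 + 183/23)*(-80503) = (128146/21137)*(-80503) = -10316137438/21137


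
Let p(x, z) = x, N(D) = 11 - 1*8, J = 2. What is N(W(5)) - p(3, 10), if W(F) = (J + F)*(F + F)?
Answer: 0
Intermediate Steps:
W(F) = 2*F*(2 + F) (W(F) = (2 + F)*(F + F) = (2 + F)*(2*F) = 2*F*(2 + F))
N(D) = 3 (N(D) = 11 - 8 = 3)
N(W(5)) - p(3, 10) = 3 - 1*3 = 3 - 3 = 0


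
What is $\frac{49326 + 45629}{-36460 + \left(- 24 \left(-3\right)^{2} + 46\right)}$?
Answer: $- \frac{18991}{7326} \approx -2.5923$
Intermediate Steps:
$\frac{49326 + 45629}{-36460 + \left(- 24 \left(-3\right)^{2} + 46\right)} = \frac{94955}{-36460 + \left(\left(-24\right) 9 + 46\right)} = \frac{94955}{-36460 + \left(-216 + 46\right)} = \frac{94955}{-36460 - 170} = \frac{94955}{-36630} = 94955 \left(- \frac{1}{36630}\right) = - \frac{18991}{7326}$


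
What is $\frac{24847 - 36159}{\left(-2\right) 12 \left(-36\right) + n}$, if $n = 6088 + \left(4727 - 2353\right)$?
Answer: $- \frac{5656}{4663} \approx -1.213$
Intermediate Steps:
$n = 8462$ ($n = 6088 + 2374 = 8462$)
$\frac{24847 - 36159}{\left(-2\right) 12 \left(-36\right) + n} = \frac{24847 - 36159}{\left(-2\right) 12 \left(-36\right) + 8462} = - \frac{11312}{\left(-24\right) \left(-36\right) + 8462} = - \frac{11312}{864 + 8462} = - \frac{11312}{9326} = \left(-11312\right) \frac{1}{9326} = - \frac{5656}{4663}$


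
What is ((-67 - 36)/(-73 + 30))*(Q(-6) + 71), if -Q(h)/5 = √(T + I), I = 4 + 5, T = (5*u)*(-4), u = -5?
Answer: 7313/43 - 515*√109/43 ≈ 45.029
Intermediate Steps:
T = 100 (T = (5*(-5))*(-4) = -25*(-4) = 100)
I = 9
Q(h) = -5*√109 (Q(h) = -5*√(100 + 9) = -5*√109)
((-67 - 36)/(-73 + 30))*(Q(-6) + 71) = ((-67 - 36)/(-73 + 30))*(-5*√109 + 71) = (-103/(-43))*(71 - 5*√109) = (-103*(-1/43))*(71 - 5*√109) = 103*(71 - 5*√109)/43 = 7313/43 - 515*√109/43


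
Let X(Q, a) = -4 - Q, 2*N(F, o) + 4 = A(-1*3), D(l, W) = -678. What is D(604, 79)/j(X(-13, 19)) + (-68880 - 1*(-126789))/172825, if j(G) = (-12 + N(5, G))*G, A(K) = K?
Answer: 2693627/518475 ≈ 5.1953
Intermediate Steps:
N(F, o) = -7/2 (N(F, o) = -2 + (-1*3)/2 = -2 + (½)*(-3) = -2 - 3/2 = -7/2)
j(G) = -31*G/2 (j(G) = (-12 - 7/2)*G = -31*G/2)
D(604, 79)/j(X(-13, 19)) + (-68880 - 1*(-126789))/172825 = -678*(-2/(31*(-4 - 1*(-13)))) + (-68880 - 1*(-126789))/172825 = -678*(-2/(31*(-4 + 13))) + (-68880 + 126789)*(1/172825) = -678/((-31/2*9)) + 57909*(1/172825) = -678/(-279/2) + 57909/172825 = -678*(-2/279) + 57909/172825 = 452/93 + 57909/172825 = 2693627/518475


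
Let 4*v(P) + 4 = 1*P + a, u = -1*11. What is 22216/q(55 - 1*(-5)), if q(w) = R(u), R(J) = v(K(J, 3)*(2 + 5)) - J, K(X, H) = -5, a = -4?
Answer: 88864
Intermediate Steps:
u = -11
v(P) = -2 + P/4 (v(P) = -1 + (1*P - 4)/4 = -1 + (P - 4)/4 = -1 + (-4 + P)/4 = -1 + (-1 + P/4) = -2 + P/4)
R(J) = -43/4 - J (R(J) = (-2 + (-5*(2 + 5))/4) - J = (-2 + (-5*7)/4) - J = (-2 + (1/4)*(-35)) - J = (-2 - 35/4) - J = -43/4 - J)
q(w) = 1/4 (q(w) = -43/4 - 1*(-11) = -43/4 + 11 = 1/4)
22216/q(55 - 1*(-5)) = 22216/(1/4) = 22216*4 = 88864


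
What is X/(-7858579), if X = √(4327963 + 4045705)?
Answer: -2*√2093417/7858579 ≈ -0.00036823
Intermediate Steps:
X = 2*√2093417 (X = √8373668 = 2*√2093417 ≈ 2893.7)
X/(-7858579) = (2*√2093417)/(-7858579) = (2*√2093417)*(-1/7858579) = -2*√2093417/7858579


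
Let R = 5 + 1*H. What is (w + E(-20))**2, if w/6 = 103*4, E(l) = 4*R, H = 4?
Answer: 6290064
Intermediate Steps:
R = 9 (R = 5 + 1*4 = 5 + 4 = 9)
E(l) = 36 (E(l) = 4*9 = 36)
w = 2472 (w = 6*(103*4) = 6*412 = 2472)
(w + E(-20))**2 = (2472 + 36)**2 = 2508**2 = 6290064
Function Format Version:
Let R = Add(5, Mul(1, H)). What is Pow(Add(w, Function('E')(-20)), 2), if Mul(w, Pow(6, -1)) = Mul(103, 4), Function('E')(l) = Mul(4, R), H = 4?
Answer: 6290064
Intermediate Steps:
R = 9 (R = Add(5, Mul(1, 4)) = Add(5, 4) = 9)
Function('E')(l) = 36 (Function('E')(l) = Mul(4, 9) = 36)
w = 2472 (w = Mul(6, Mul(103, 4)) = Mul(6, 412) = 2472)
Pow(Add(w, Function('E')(-20)), 2) = Pow(Add(2472, 36), 2) = Pow(2508, 2) = 6290064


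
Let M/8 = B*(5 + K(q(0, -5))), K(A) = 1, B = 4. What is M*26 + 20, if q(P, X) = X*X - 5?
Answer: 5012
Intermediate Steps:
q(P, X) = -5 + X² (q(P, X) = X² - 5 = -5 + X²)
M = 192 (M = 8*(4*(5 + 1)) = 8*(4*6) = 8*24 = 192)
M*26 + 20 = 192*26 + 20 = 4992 + 20 = 5012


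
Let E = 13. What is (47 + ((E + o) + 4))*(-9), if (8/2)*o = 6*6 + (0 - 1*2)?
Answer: -1305/2 ≈ -652.50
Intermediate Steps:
o = 17/2 (o = (6*6 + (0 - 1*2))/4 = (36 + (0 - 2))/4 = (36 - 2)/4 = (¼)*34 = 17/2 ≈ 8.5000)
(47 + ((E + o) + 4))*(-9) = (47 + ((13 + 17/2) + 4))*(-9) = (47 + (43/2 + 4))*(-9) = (47 + 51/2)*(-9) = (145/2)*(-9) = -1305/2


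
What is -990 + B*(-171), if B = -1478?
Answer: 251748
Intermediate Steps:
-990 + B*(-171) = -990 - 1478*(-171) = -990 + 252738 = 251748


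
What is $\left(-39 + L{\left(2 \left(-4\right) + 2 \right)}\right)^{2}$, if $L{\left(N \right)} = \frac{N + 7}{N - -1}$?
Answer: $\frac{38416}{25} \approx 1536.6$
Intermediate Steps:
$L{\left(N \right)} = \frac{7 + N}{1 + N}$ ($L{\left(N \right)} = \frac{7 + N}{N + \left(6 - 5\right)} = \frac{7 + N}{N + 1} = \frac{7 + N}{1 + N}$)
$\left(-39 + L{\left(2 \left(-4\right) + 2 \right)}\right)^{2} = \left(-39 + \frac{7 + \left(2 \left(-4\right) + 2\right)}{1 + \left(2 \left(-4\right) + 2\right)}\right)^{2} = \left(-39 + \frac{7 + \left(-8 + 2\right)}{1 + \left(-8 + 2\right)}\right)^{2} = \left(-39 + \frac{7 - 6}{1 - 6}\right)^{2} = \left(-39 + \frac{1}{-5} \cdot 1\right)^{2} = \left(-39 - \frac{1}{5}\right)^{2} = \left(- \frac{196}{5}\right)^{2} = \frac{38416}{25}$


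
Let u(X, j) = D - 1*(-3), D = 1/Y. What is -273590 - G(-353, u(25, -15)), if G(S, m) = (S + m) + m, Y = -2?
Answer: -273242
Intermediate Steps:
D = -½ (D = 1/(-2) = -½ ≈ -0.50000)
u(X, j) = 5/2 (u(X, j) = -½ - 1*(-3) = -½ + 3 = 5/2)
G(S, m) = S + 2*m
-273590 - G(-353, u(25, -15)) = -273590 - (-353 + 2*(5/2)) = -273590 - (-353 + 5) = -273590 - 1*(-348) = -273590 + 348 = -273242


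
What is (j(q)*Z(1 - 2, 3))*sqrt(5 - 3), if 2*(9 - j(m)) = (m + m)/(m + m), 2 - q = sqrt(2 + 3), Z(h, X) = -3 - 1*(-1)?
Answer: -17*sqrt(2) ≈ -24.042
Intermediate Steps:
Z(h, X) = -2 (Z(h, X) = -3 + 1 = -2)
q = 2 - sqrt(5) (q = 2 - sqrt(2 + 3) = 2 - sqrt(5) ≈ -0.23607)
j(m) = 17/2 (j(m) = 9 - (m + m)/(2*(m + m)) = 9 - 2*m/(2*(2*m)) = 9 - 2*m*1/(2*m)/2 = 9 - 1/2*1 = 9 - 1/2 = 17/2)
(j(q)*Z(1 - 2, 3))*sqrt(5 - 3) = ((17/2)*(-2))*sqrt(5 - 3) = -17*sqrt(2)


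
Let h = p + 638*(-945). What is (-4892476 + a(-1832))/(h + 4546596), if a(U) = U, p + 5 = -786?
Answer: -4894308/3942895 ≈ -1.2413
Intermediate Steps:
p = -791 (p = -5 - 786 = -791)
h = -603701 (h = -791 + 638*(-945) = -791 - 602910 = -603701)
(-4892476 + a(-1832))/(h + 4546596) = (-4892476 - 1832)/(-603701 + 4546596) = -4894308/3942895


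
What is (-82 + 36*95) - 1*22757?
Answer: -19419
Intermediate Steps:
(-82 + 36*95) - 1*22757 = (-82 + 3420) - 22757 = 3338 - 22757 = -19419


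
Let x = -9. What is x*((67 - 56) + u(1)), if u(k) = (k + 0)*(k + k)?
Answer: -117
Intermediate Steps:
u(k) = 2*k**2 (u(k) = k*(2*k) = 2*k**2)
x*((67 - 56) + u(1)) = -9*((67 - 56) + 2*1**2) = -9*(11 + 2*1) = -9*(11 + 2) = -9*13 = -117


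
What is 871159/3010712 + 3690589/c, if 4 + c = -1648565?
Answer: -235978899217/121057718808 ≈ -1.9493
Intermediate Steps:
c = -1648569 (c = -4 - 1648565 = -1648569)
871159/3010712 + 3690589/c = 871159/3010712 + 3690589/(-1648569) = 871159*(1/3010712) + 3690589*(-1/1648569) = 871159/3010712 - 3690589/1648569 = -235978899217/121057718808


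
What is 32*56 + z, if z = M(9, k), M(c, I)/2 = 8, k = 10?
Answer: 1808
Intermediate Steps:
M(c, I) = 16 (M(c, I) = 2*8 = 16)
z = 16
32*56 + z = 32*56 + 16 = 1792 + 16 = 1808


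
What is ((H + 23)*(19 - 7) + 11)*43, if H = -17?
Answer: 3569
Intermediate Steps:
((H + 23)*(19 - 7) + 11)*43 = ((-17 + 23)*(19 - 7) + 11)*43 = (6*12 + 11)*43 = (72 + 11)*43 = 83*43 = 3569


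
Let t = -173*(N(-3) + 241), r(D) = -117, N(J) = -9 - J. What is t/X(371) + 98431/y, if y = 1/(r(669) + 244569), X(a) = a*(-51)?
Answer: 455270570738507/18921 ≈ 2.4062e+10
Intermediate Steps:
X(a) = -51*a
y = 1/244452 (y = 1/(-117 + 244569) = 1/244452 ≈ 4.0908e-6)
t = -40655 (t = -173*((-9 - 1*(-3)) + 241) = -173*((-9 + 3) + 241) = -173*(-6 + 241) = -173*235 = -40655)
t/X(371) + 98431/y = -40655/((-51*371)) + 98431/(1/244452) = -40655/(-18921) + 98431*244452 = -40655*(-1/18921) + 24061654812 = 40655/18921 + 24061654812 = 455270570738507/18921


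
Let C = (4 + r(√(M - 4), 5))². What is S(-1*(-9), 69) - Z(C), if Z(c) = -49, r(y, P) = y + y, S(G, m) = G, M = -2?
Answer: 58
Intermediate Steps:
r(y, P) = 2*y
C = (4 + 2*I*√6)² (C = (4 + 2*√(-2 - 4))² = (4 + 2*√(-6))² = (4 + 2*(I*√6))² = (4 + 2*I*√6)² ≈ -8.0 + 39.192*I)
S(-1*(-9), 69) - Z(C) = -1*(-9) - 1*(-49) = 9 + 49 = 58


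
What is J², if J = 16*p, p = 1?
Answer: 256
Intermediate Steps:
J = 16 (J = 16*1 = 16)
J² = 16² = 256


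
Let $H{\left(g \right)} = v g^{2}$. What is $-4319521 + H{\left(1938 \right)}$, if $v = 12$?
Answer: $40750607$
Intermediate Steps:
$H{\left(g \right)} = 12 g^{2}$
$-4319521 + H{\left(1938 \right)} = -4319521 + 12 \cdot 1938^{2} = -4319521 + 12 \cdot 3755844 = -4319521 + 45070128 = 40750607$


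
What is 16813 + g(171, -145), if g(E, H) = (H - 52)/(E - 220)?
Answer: 824034/49 ≈ 16817.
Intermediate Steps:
g(E, H) = (-52 + H)/(-220 + E)
16813 + g(171, -145) = 16813 + (-52 - 145)/(-220 + 171) = 16813 - 197/(-49) = 16813 - 1/49*(-197) = 16813 + 197/49 = 824034/49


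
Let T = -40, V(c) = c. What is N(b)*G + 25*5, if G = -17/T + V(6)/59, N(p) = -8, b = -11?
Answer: 35632/295 ≈ 120.79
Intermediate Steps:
G = 1243/2360 (G = -17/(-40) + 6/59 = -17*(-1/40) + 6*(1/59) = 17/40 + 6/59 = 1243/2360 ≈ 0.52670)
N(b)*G + 25*5 = -8*1243/2360 + 25*5 = -1243/295 + 125 = 35632/295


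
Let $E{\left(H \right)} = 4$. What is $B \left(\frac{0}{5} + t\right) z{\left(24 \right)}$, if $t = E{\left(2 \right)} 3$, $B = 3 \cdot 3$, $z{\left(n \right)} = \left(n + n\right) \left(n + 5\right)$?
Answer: $150336$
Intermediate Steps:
$z{\left(n \right)} = 2 n \left(5 + n\right)$
$B = 9$
$t = 12$ ($t = 4 \cdot 3 = 12$)
$B \left(\frac{0}{5} + t\right) z{\left(24 \right)} = 9 \left(\frac{0}{5} + 12\right) 2 \cdot 24 \left(5 + 24\right) = 9 \left(0 \cdot \frac{1}{5} + 12\right) 2 \cdot 24 \cdot 29 = 9 \left(0 + 12\right) 1392 = 9 \cdot 12 \cdot 1392 = 108 \cdot 1392 = 150336$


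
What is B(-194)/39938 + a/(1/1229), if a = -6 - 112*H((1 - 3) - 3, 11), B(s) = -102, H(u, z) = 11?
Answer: -30382873489/19969 ≈ -1.5215e+6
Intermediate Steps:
a = -1238 (a = -6 - 112*11 = -6 - 1232 = -1238)
B(-194)/39938 + a/(1/1229) = -102/39938 - 1238/(1/1229) = -102*1/39938 - 1238/1/1229 = -51/19969 - 1238*1229 = -51/19969 - 1521502 = -30382873489/19969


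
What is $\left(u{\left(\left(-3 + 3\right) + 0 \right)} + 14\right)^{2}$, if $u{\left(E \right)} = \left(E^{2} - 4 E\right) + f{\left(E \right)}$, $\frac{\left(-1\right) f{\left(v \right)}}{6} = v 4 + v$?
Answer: $196$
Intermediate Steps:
$f{\left(v \right)} = - 30 v$ ($f{\left(v \right)} = - 6 \left(v 4 + v\right) = - 6 \left(4 v + v\right) = - 6 \cdot 5 v = - 30 v$)
$u{\left(E \right)} = E^{2} - 34 E$ ($u{\left(E \right)} = \left(E^{2} - 4 E\right) - 30 E = E^{2} - 34 E$)
$\left(u{\left(\left(-3 + 3\right) + 0 \right)} + 14\right)^{2} = \left(\left(\left(-3 + 3\right) + 0\right) \left(-34 + \left(\left(-3 + 3\right) + 0\right)\right) + 14\right)^{2} = \left(\left(0 + 0\right) \left(-34 + \left(0 + 0\right)\right) + 14\right)^{2} = \left(0 \left(-34 + 0\right) + 14\right)^{2} = \left(0 \left(-34\right) + 14\right)^{2} = \left(0 + 14\right)^{2} = 14^{2} = 196$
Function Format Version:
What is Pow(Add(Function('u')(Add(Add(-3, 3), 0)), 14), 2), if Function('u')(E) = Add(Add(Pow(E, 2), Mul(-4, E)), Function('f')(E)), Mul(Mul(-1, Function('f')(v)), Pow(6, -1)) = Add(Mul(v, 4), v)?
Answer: 196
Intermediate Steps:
Function('f')(v) = Mul(-30, v) (Function('f')(v) = Mul(-6, Add(Mul(v, 4), v)) = Mul(-6, Add(Mul(4, v), v)) = Mul(-6, Mul(5, v)) = Mul(-30, v))
Function('u')(E) = Add(Pow(E, 2), Mul(-34, E)) (Function('u')(E) = Add(Add(Pow(E, 2), Mul(-4, E)), Mul(-30, E)) = Add(Pow(E, 2), Mul(-34, E)))
Pow(Add(Function('u')(Add(Add(-3, 3), 0)), 14), 2) = Pow(Add(Mul(Add(Add(-3, 3), 0), Add(-34, Add(Add(-3, 3), 0))), 14), 2) = Pow(Add(Mul(Add(0, 0), Add(-34, Add(0, 0))), 14), 2) = Pow(Add(Mul(0, Add(-34, 0)), 14), 2) = Pow(Add(Mul(0, -34), 14), 2) = Pow(Add(0, 14), 2) = Pow(14, 2) = 196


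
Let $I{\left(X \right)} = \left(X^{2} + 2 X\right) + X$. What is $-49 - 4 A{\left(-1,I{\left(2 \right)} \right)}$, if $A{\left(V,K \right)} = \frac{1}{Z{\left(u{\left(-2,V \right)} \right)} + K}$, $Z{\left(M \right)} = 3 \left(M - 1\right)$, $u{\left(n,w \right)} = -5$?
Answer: $- \frac{97}{2} \approx -48.5$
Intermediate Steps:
$I{\left(X \right)} = X^{2} + 3 X$
$Z{\left(M \right)} = -3 + 3 M$ ($Z{\left(M \right)} = 3 \left(-1 + M\right) = -3 + 3 M$)
$A{\left(V,K \right)} = \frac{1}{-18 + K}$ ($A{\left(V,K \right)} = \frac{1}{\left(-3 + 3 \left(-5\right)\right) + K} = \frac{1}{\left(-3 - 15\right) + K} = \frac{1}{-18 + K}$)
$-49 - 4 A{\left(-1,I{\left(2 \right)} \right)} = -49 - \frac{4}{-18 + 2 \left(3 + 2\right)} = -49 - \frac{4}{-18 + 2 \cdot 5} = -49 - \frac{4}{-18 + 10} = -49 - \frac{4}{-8} = -49 - - \frac{1}{2} = -49 + \frac{1}{2} = - \frac{97}{2}$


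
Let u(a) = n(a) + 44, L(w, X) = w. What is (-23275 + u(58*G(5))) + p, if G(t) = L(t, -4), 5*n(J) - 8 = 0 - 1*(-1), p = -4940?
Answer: -140846/5 ≈ -28169.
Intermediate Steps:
n(J) = 9/5 (n(J) = 8/5 + (0 - 1*(-1))/5 = 8/5 + (0 + 1)/5 = 8/5 + (1/5)*1 = 8/5 + 1/5 = 9/5)
G(t) = t
u(a) = 229/5 (u(a) = 9/5 + 44 = 229/5)
(-23275 + u(58*G(5))) + p = (-23275 + 229/5) - 4940 = -116146/5 - 4940 = -140846/5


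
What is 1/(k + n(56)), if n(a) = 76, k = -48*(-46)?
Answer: 1/2284 ≈ 0.00043783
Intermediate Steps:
k = 2208
1/(k + n(56)) = 1/(2208 + 76) = 1/2284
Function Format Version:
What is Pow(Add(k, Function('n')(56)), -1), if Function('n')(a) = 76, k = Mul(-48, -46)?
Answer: Rational(1, 2284) ≈ 0.00043783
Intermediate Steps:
k = 2208
Pow(Add(k, Function('n')(56)), -1) = Pow(Add(2208, 76), -1) = Pow(2284, -1) = Rational(1, 2284)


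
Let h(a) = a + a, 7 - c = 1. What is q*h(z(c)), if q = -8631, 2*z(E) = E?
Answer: -51786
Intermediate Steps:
c = 6 (c = 7 - 1*1 = 7 - 1 = 6)
z(E) = E/2
h(a) = 2*a
q*h(z(c)) = -17262*(1/2)*6 = -17262*3 = -8631*6 = -51786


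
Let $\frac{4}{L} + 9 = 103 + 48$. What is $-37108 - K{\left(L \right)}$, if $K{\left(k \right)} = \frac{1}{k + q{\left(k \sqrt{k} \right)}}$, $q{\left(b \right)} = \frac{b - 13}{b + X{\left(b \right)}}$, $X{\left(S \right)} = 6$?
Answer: $- \frac{11022340242212282}{297037812399} + \frac{13600618 \sqrt{142}}{297037812399} \approx -37108.0$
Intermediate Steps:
$L = \frac{2}{71}$ ($L = \frac{4}{-9 + \left(103 + 48\right)} = \frac{4}{-9 + 151} = \frac{4}{142} = 4 \cdot \frac{1}{142} = \frac{2}{71} \approx 0.028169$)
$q{\left(b \right)} = \frac{-13 + b}{6 + b}$ ($q{\left(b \right)} = \frac{b - 13}{b + 6} = \frac{-13 + b}{6 + b}$)
$K{\left(k \right)} = \frac{1}{k + \frac{-13 + k^{\frac{3}{2}}}{6 + k^{\frac{3}{2}}}}$ ($K{\left(k \right)} = \frac{1}{k + \frac{-13 + k \sqrt{k}}{6 + k \sqrt{k}}} = \frac{1}{k + \frac{-13 + k^{\frac{3}{2}}}{6 + k^{\frac{3}{2}}}}$)
$-37108 - K{\left(L \right)} = -37108 - \frac{6 + \left(\frac{2}{71}\right)^{\frac{3}{2}}}{-13 + \left(\frac{2}{71}\right)^{\frac{3}{2}} + \frac{2 \left(6 + \left(\frac{2}{71}\right)^{\frac{3}{2}}\right)}{71}} = -37108 - \frac{6 + \frac{2 \sqrt{142}}{5041}}{-13 + \frac{2 \sqrt{142}}{5041} + \frac{2 \left(6 + \frac{2 \sqrt{142}}{5041}\right)}{71}} = -37108 - \frac{6 + \frac{2 \sqrt{142}}{5041}}{-13 + \frac{2 \sqrt{142}}{5041} + \left(\frac{12}{71} + \frac{4 \sqrt{142}}{357911}\right)} = -37108 - \frac{6 + \frac{2 \sqrt{142}}{5041}}{- \frac{911}{71} + \frac{146 \sqrt{142}}{357911}}$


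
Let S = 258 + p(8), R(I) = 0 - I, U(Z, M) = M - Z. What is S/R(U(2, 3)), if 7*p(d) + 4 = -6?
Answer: -1796/7 ≈ -256.57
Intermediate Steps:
p(d) = -10/7 (p(d) = -4/7 + (1/7)*(-6) = -4/7 - 6/7 = -10/7)
R(I) = -I
S = 1796/7 (S = 258 - 10/7 = 1796/7 ≈ 256.57)
S/R(U(2, 3)) = 1796/(7*((-(3 - 1*2)))) = 1796/(7*((-(3 - 2)))) = 1796/(7*((-1*1))) = (1796/7)/(-1) = (1796/7)*(-1) = -1796/7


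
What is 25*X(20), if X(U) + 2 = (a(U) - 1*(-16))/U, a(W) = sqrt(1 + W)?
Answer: -30 + 5*sqrt(21)/4 ≈ -24.272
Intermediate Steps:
X(U) = -2 + (16 + sqrt(1 + U))/U (X(U) = -2 + (sqrt(1 + U) - 1*(-16))/U = -2 + (sqrt(1 + U) + 16)/U = -2 + (16 + sqrt(1 + U))/U)
25*X(20) = 25*((16 + sqrt(1 + 20) - 2*20)/20) = 25*((16 + sqrt(21) - 40)/20) = 25*((-24 + sqrt(21))/20) = 25*(-6/5 + sqrt(21)/20) = -30 + 5*sqrt(21)/4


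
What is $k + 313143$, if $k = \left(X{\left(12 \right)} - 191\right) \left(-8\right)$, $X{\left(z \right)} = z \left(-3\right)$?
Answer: $314959$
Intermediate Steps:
$X{\left(z \right)} = - 3 z$
$k = 1816$ ($k = \left(\left(-3\right) 12 - 191\right) \left(-8\right) = \left(-36 - 191\right) \left(-8\right) = \left(-227\right) \left(-8\right) = 1816$)
$k + 313143 = 1816 + 313143 = 314959$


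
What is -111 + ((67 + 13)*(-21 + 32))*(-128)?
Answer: -112751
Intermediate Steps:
-111 + ((67 + 13)*(-21 + 32))*(-128) = -111 + (80*11)*(-128) = -111 + 880*(-128) = -111 - 112640 = -112751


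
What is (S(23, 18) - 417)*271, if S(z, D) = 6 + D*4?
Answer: -91869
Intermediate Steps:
S(z, D) = 6 + 4*D
(S(23, 18) - 417)*271 = ((6 + 4*18) - 417)*271 = ((6 + 72) - 417)*271 = (78 - 417)*271 = -339*271 = -91869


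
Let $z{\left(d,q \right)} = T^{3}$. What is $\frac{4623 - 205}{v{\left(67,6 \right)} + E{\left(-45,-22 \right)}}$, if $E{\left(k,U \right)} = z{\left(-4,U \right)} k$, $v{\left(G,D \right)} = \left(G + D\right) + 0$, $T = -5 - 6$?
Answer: $\frac{2209}{29984} \approx 0.073673$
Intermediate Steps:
$T = -11$ ($T = -5 - 6 = -11$)
$v{\left(G,D \right)} = D + G$ ($v{\left(G,D \right)} = \left(D + G\right) + 0 = D + G$)
$z{\left(d,q \right)} = -1331$ ($z{\left(d,q \right)} = \left(-11\right)^{3} = -1331$)
$E{\left(k,U \right)} = - 1331 k$
$\frac{4623 - 205}{v{\left(67,6 \right)} + E{\left(-45,-22 \right)}} = \frac{4623 - 205}{\left(6 + 67\right) - -59895} = \frac{4418}{73 + 59895} = \frac{4418}{59968} = 4418 \cdot \frac{1}{59968} = \frac{2209}{29984}$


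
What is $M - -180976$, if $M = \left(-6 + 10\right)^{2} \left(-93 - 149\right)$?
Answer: $177104$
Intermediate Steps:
$M = -3872$ ($M = 4^{2} \left(-242\right) = 16 \left(-242\right) = -3872$)
$M - -180976 = -3872 - -180976 = -3872 + 180976 = 177104$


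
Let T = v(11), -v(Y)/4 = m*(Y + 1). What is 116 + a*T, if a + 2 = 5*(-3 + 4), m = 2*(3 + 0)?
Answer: -748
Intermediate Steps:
m = 6 (m = 2*3 = 6)
v(Y) = -24 - 24*Y (v(Y) = -24*(Y + 1) = -24*(1 + Y) = -4*(6 + 6*Y) = -24 - 24*Y)
T = -288 (T = -24 - 24*11 = -24 - 264 = -288)
a = 3 (a = -2 + 5*(-3 + 4) = -2 + 5*1 = -2 + 5 = 3)
116 + a*T = 116 + 3*(-288) = 116 - 864 = -748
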